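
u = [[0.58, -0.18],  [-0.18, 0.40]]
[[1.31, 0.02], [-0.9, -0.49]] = u@[[1.82, -0.41],  [-1.43, -1.41]]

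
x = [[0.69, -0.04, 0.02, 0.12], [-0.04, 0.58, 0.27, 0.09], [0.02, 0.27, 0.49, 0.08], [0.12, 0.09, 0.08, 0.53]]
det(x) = 0.071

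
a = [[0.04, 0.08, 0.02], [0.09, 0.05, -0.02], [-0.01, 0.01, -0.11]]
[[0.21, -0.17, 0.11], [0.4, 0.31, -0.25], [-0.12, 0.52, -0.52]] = a @ [[4.45, 3.78, -2.36], [0.28, -2.67, 1.32], [0.68, -5.29, 5.02]]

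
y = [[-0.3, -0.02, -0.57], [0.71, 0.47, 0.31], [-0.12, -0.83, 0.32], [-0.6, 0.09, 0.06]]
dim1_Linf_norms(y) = [0.57, 0.71, 0.83, 0.6]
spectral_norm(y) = 1.17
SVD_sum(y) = [[-0.28, -0.22, -0.08], [0.68, 0.55, 0.19], [-0.4, -0.32, -0.11], [-0.3, -0.24, -0.08]] + [[-0.17, 0.31, -0.30], [0.05, -0.09, 0.09], [0.26, -0.49, 0.47], [-0.09, 0.16, -0.15]] + [[0.14, -0.11, -0.20], [-0.02, 0.02, 0.03], [0.02, -0.02, -0.03], [-0.22, 0.17, 0.3]]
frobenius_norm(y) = 1.55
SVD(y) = [[-0.31,  -0.51,  0.55], [0.77,  0.15,  -0.09], [-0.45,  0.8,  0.09], [-0.33,  -0.26,  -0.83]] @ diag([1.1682218636880037, 0.9009672131562007, 0.4871506522821004]) @ [[0.76, 0.61, 0.21], [0.36, -0.68, 0.64], [0.54, -0.41, -0.73]]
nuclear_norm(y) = 2.56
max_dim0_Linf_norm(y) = 0.83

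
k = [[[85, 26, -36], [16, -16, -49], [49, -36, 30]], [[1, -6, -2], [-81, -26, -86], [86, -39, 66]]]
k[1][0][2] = -2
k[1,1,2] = -86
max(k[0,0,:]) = 85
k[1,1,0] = -81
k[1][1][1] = -26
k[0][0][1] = 26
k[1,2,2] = 66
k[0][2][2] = 30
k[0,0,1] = 26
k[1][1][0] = -81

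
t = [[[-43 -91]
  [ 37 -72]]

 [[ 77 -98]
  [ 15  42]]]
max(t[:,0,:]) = 77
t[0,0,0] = -43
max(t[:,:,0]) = 77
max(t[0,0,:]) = -43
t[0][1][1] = -72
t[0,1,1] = -72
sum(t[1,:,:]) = 36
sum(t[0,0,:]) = -134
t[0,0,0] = -43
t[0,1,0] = 37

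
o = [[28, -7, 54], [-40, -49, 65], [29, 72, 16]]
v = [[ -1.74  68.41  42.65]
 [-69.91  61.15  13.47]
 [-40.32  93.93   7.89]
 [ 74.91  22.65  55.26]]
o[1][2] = 65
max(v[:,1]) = 93.93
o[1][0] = -40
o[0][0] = 28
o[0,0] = 28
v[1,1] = 61.15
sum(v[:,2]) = 119.26999999999998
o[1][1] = -49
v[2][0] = -40.32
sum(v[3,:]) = 152.82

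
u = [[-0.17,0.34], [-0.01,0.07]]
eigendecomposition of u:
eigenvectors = [[-1.0,  -0.83], [-0.04,  -0.55]]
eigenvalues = [-0.15, 0.05]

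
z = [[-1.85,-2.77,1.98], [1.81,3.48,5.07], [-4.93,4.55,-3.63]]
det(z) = 167.359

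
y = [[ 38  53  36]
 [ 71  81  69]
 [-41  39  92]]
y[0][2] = 36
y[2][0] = -41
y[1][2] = 69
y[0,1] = 53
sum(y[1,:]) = 221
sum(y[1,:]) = 221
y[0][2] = 36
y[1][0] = 71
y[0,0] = 38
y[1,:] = [71, 81, 69]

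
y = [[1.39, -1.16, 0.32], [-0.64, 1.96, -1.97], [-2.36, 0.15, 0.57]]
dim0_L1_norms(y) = [4.39, 3.27, 2.86]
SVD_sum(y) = [[1.16, -1.12, 0.73],[-1.62, 1.56, -1.02],[-0.92, 0.89, -0.58]] + [[0.29, 0.13, -0.25], [1.01, 0.47, -0.88], [-1.41, -0.65, 1.23]] + [[-0.06, -0.17, -0.16],[-0.03, -0.07, -0.07],[-0.03, -0.09, -0.08]]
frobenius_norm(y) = 4.17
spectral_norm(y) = 3.35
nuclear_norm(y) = 6.11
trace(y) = 3.92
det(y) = -2.40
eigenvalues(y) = [(-0.37+0j), (2.14+1.39j), (2.14-1.39j)]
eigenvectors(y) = [[0.31+0.00j, (-0.33+0.36j), -0.33-0.36j], [0.66+0.00j, (0.65+0j), 0.65-0.00j], [(0.68+0j), 0.05-0.58j, (0.05+0.58j)]]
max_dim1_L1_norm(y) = 4.57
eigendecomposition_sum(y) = [[(-0.11+0j), (-0.05+0j), (-0.07-0j)], [-0.23+0.00j, -0.11+0.00j, -0.15-0.00j], [(-0.24+0j), (-0.11+0j), -0.15-0.00j]] + [[(0.75+0.48j), (-0.55+0.53j), 0.19-0.74j], [-0.20-1.18j, 1.03+0.07j, (-0.91+0.48j)], [-1.06+0.10j, 0.13-0.91j, 0.36+0.84j]] + [[(0.75-0.48j), -0.55-0.53j, 0.19+0.74j], [-0.20+1.18j, (1.03-0.07j), (-0.91-0.48j)], [(-1.06-0.1j), 0.13+0.91j, (0.36-0.84j)]]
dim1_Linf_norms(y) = [1.39, 1.97, 2.36]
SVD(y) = [[-0.53, -0.16, 0.83],[0.74, -0.57, 0.36],[0.42, 0.8, 0.43]] @ diag([3.353698447228502, 2.4693526091968874, 0.2901799726198477]) @ [[-0.66,0.63,-0.41], [-0.71,-0.33,0.62], [-0.26,-0.7,-0.67]]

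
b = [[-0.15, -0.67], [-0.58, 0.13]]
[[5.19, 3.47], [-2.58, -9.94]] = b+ [[5.34,  4.14], [-2.0,  -10.07]]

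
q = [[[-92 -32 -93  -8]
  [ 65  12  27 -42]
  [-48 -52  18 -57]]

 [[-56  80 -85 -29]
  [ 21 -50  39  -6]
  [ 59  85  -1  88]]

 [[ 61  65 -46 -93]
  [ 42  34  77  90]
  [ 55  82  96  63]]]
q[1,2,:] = [59, 85, -1, 88]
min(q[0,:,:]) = -93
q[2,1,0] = 42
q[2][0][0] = 61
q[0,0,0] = -92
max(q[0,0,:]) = -8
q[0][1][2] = 27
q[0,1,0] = 65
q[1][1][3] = -6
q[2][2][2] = 96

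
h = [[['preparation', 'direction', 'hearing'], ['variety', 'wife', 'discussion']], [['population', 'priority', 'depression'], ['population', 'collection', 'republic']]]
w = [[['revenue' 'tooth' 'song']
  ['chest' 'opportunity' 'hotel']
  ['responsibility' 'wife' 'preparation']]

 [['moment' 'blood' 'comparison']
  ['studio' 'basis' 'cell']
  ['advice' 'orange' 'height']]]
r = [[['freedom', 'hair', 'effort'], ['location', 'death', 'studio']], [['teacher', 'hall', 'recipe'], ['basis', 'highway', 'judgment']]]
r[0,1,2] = 'studio'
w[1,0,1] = 'blood'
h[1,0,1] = 'priority'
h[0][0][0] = 'preparation'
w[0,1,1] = 'opportunity'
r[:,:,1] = [['hair', 'death'], ['hall', 'highway']]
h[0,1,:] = ['variety', 'wife', 'discussion']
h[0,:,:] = [['preparation', 'direction', 'hearing'], ['variety', 'wife', 'discussion']]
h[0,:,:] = [['preparation', 'direction', 'hearing'], ['variety', 'wife', 'discussion']]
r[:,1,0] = ['location', 'basis']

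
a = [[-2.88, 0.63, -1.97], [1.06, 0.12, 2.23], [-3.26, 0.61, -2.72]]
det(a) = 0.05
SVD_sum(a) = [[-2.60, 0.45, -2.32], [1.66, -0.29, 1.48], [-3.17, 0.55, -2.83]] + [[-0.28, 0.19, 0.35], [-0.60, 0.4, 0.75], [-0.09, 0.06, 0.11]] + [[-0.00, -0.0, 0.0], [0.00, 0.00, -0.00], [0.0, 0.00, -0.0]]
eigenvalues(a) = [-5.7, -0.03, 0.26]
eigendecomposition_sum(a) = [[-2.7, 0.52, -2.17], [1.76, -0.34, 1.41], [-3.31, 0.64, -2.66]] + [[-0.04, 0.01, 0.03], [-0.09, 0.02, 0.09], [0.02, -0.01, -0.02]] + [[-0.14, 0.10, 0.17], [-0.61, 0.43, 0.73], [0.03, -0.02, -0.03]]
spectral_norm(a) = 5.98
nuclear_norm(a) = 7.14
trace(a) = -5.48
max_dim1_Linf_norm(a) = 3.26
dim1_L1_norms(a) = [5.48, 3.41, 6.59]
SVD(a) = [[-0.59, -0.41, -0.69], [0.37, -0.9, 0.22], [-0.72, -0.13, 0.68]] @ diag([5.978104108553726, 1.1590599106983208, 0.007168731063328129]) @ [[0.74, -0.13, 0.66],[0.58, -0.39, -0.72],[0.35, 0.91, -0.21]]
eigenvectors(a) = [[0.58, -0.36, 0.22], [-0.38, -0.9, 0.97], [0.72, 0.23, -0.05]]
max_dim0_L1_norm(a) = 7.2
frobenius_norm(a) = 6.09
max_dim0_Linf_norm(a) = 3.26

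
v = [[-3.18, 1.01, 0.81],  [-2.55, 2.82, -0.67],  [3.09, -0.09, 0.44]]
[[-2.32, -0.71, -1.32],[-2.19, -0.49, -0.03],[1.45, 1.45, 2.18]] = v @ [[0.51, 0.42, 0.69], [-0.4, 0.3, 0.67], [-0.36, 0.4, 0.24]]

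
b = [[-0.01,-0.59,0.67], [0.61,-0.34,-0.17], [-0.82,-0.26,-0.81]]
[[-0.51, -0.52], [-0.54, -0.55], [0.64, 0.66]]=b@[[-0.67, -0.68], [0.54, 0.55], [-0.29, -0.3]]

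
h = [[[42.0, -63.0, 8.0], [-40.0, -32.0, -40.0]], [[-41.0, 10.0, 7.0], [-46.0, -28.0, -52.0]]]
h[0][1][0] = -40.0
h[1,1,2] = -52.0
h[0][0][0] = 42.0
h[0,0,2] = 8.0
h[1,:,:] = [[-41.0, 10.0, 7.0], [-46.0, -28.0, -52.0]]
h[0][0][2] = 8.0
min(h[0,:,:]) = -63.0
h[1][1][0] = -46.0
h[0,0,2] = 8.0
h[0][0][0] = 42.0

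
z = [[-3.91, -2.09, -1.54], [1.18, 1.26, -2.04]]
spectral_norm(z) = 4.80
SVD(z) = [[-0.97,0.25], [0.25,0.97]] @ diag([4.804688818092893, 2.466650636246066]) @ [[0.85, 0.49, 0.2], [0.07, 0.28, -0.96]]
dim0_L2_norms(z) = [4.08, 2.44, 2.56]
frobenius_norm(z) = 5.40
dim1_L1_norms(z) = [7.54, 4.48]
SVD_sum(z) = [[-3.95, -2.26, -0.95], [1.02, 0.58, 0.25]] + [[0.04, 0.17, -0.59],[0.16, 0.68, -2.29]]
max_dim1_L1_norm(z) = 7.54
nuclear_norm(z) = 7.27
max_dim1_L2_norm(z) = 4.69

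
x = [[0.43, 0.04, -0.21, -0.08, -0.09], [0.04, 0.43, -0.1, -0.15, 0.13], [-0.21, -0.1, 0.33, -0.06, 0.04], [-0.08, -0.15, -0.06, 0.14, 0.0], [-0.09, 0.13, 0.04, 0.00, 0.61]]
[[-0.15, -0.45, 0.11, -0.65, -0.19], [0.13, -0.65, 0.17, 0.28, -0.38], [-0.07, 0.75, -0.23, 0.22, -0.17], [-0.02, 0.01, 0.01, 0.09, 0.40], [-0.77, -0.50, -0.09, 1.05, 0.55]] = x@[[-1.46, -0.64, -0.03, -1.28, -0.56], [0.19, -1.33, 0.43, 0.36, -1.22], [-1.13, 1.33, -0.51, -0.18, -1.26], [-1.23, -1.14, 0.27, 0.23, 0.72], [-1.44, -0.71, -0.21, 1.46, 1.16]]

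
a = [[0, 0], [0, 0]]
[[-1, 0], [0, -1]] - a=[[-1, 0], [0, -1]]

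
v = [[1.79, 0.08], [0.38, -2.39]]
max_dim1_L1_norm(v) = 2.77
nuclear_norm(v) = 4.21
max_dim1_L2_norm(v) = 2.42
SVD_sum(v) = [[0.12, -0.41], [0.68, -2.3]] + [[1.67, 0.49],[-0.3, -0.09]]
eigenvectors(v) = [[1.0, -0.02], [0.09, 1.0]]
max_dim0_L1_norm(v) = 2.47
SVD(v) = [[0.18, 0.98],[0.98, -0.18]] @ diag([2.4380276130847482, 1.7672072198348117]) @ [[0.28, -0.96], [0.96, 0.28]]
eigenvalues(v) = [1.8, -2.4]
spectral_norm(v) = 2.44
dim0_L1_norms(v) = [2.17, 2.47]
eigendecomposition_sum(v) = [[1.79, 0.03], [0.16, 0.0]] + [[-0.00, 0.05],[0.22, -2.39]]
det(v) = -4.31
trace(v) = -0.60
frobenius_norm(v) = 3.01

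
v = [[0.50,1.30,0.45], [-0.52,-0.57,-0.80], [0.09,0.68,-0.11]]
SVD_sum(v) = [[0.55,  1.21,  0.59], [-0.38,  -0.83,  -0.41], [0.21,  0.46,  0.23]] + [[-0.05, 0.09, -0.14], [-0.14, 0.26, -0.39], [-0.12, 0.22, -0.34]] + [[-0.00, 0.00, 0.0], [-0.00, 0.00, 0.00], [0.0, -0.00, -0.00]]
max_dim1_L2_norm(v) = 1.46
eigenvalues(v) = [(-0+0j), (-0.09+0.95j), (-0.09-0.95j)]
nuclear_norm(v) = 2.52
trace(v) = -0.18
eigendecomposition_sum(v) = [[-0.00+0.00j, (-0-0j), 0.00+0.00j], [0.00-0.00j, 0j, -0.00-0.00j], [0.00-0.00j, 0.00+0.00j, (-0-0j)]] + [[0.25+0.18j,(0.65-0.18j),(0.22+0.44j)], [(-0.26+0.04j),-0.29+0.50j,(-0.4-0.13j)], [(0.04+0.16j),(0.34+0.15j),(-0.05+0.27j)]] + [[0.25-0.18j, 0.65+0.18j, 0.22-0.44j],[-0.26-0.04j, -0.29-0.50j, (-0.4+0.13j)],[0.04-0.16j, 0.34-0.15j, (-0.05-0.27j)]]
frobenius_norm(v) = 1.96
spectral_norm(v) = 1.85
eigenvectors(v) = [[(-0.88+0j), -0.70+0.00j, -0.70-0.00j], [(0.19+0j), 0.42-0.43j, (0.42+0.43j)], [0.44+0.00j, -0.30-0.24j, -0.30+0.24j]]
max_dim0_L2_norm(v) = 1.57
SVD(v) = [[-0.79, -0.26, -0.56], [0.54, -0.73, -0.41], [-0.3, -0.63, 0.72]] @ diag([1.8470703322672704, 0.6698738059589594, 0.0005212946718147874]) @ [[-0.38,  -0.83,  -0.41], [0.29,  -0.52,  0.8], [0.88,  -0.19,  -0.44]]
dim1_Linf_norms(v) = [1.3, 0.8, 0.68]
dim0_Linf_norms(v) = [0.52, 1.3, 0.8]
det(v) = -0.00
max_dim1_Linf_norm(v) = 1.3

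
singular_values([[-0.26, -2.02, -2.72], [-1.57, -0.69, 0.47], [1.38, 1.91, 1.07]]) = [4.12, 2.09, 0.15]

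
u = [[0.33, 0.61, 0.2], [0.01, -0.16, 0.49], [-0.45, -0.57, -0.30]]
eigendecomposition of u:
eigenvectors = [[-0.79+0.00j, -0.62+0.00j, (-0.62-0j)], [0.62+0.00j, 0.13-0.51j, 0.13+0.51j], [(0.02+0j), 0.59-0.04j, (0.59+0.04j)]]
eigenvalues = [(-0.15+0j), (0.01+0.51j), (0.01-0.51j)]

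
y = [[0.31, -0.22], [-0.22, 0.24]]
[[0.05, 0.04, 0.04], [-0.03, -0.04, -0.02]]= y@[[0.27, 0.07, 0.19], [0.14, -0.1, 0.08]]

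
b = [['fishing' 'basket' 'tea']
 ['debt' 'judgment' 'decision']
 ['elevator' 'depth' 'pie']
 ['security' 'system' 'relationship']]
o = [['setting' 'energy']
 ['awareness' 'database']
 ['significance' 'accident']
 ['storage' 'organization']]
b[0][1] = 'basket'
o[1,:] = ['awareness', 'database']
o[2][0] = 'significance'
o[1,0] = 'awareness'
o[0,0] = 'setting'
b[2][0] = 'elevator'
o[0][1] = 'energy'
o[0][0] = 'setting'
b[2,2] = 'pie'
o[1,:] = ['awareness', 'database']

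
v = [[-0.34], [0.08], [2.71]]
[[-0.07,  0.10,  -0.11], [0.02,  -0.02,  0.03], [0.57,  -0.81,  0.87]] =v @[[0.21, -0.3, 0.32]]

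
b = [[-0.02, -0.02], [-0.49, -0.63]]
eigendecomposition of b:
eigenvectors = [[0.79, 0.03], [-0.62, 1.0]]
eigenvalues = [-0.0, -0.65]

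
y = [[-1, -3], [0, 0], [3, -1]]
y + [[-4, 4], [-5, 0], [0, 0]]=[[-5, 1], [-5, 0], [3, -1]]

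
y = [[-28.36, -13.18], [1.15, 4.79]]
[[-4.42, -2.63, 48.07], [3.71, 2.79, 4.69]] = y@[[-0.23, -0.20, -2.42], [0.83, 0.63, 1.56]]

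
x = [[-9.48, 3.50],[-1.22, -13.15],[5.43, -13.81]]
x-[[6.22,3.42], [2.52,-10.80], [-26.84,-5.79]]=[[-15.7, 0.08], [-3.74, -2.35], [32.27, -8.02]]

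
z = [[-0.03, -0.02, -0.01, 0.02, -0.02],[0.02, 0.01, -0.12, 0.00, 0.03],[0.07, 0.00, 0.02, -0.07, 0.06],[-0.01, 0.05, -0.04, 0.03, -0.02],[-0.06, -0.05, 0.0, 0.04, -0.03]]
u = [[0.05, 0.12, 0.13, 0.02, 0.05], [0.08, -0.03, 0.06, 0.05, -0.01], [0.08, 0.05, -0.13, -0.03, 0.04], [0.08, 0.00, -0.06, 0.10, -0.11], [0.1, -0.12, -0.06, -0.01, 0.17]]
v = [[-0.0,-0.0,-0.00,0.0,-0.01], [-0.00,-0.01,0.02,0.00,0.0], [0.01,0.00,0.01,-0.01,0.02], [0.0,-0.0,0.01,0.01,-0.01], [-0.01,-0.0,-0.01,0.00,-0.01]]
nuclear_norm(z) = 0.36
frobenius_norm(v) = 0.04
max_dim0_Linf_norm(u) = 0.17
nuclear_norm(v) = 0.08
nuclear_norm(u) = 0.82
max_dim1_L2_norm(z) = 0.13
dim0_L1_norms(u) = [0.39, 0.32, 0.44, 0.21, 0.38]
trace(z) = 0.00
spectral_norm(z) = 0.15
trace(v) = 0.00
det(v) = 0.00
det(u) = 0.00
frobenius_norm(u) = 0.41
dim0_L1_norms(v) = [0.02, 0.01, 0.05, 0.02, 0.05]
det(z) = -0.00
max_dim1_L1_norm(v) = 0.05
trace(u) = 0.16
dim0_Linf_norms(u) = [0.1, 0.12, 0.13, 0.1, 0.17]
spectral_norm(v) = 0.03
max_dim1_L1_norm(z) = 0.22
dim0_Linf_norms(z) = [0.07, 0.05, 0.12, 0.07, 0.06]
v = z @ u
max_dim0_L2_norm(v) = 0.03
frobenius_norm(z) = 0.21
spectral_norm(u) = 0.26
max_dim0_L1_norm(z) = 0.19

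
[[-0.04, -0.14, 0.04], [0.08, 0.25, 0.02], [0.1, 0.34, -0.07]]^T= [[-0.04, 0.08, 0.10], [-0.14, 0.25, 0.34], [0.04, 0.02, -0.07]]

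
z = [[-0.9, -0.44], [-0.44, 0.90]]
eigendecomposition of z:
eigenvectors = [[-0.97,0.23], [-0.23,-0.97]]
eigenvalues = [-1.0, 1.0]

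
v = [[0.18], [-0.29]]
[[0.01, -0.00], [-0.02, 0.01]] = v@[[0.06, -0.02]]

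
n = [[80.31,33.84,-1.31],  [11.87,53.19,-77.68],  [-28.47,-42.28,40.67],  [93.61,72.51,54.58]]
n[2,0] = -28.47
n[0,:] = [80.31, 33.84, -1.31]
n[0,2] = -1.31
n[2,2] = 40.67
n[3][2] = 54.58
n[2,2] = 40.67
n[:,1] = [33.84, 53.19, -42.28, 72.51]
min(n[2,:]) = -42.28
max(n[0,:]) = 80.31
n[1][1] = 53.19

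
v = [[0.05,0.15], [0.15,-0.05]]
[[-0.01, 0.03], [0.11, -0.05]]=v@[[0.65,-0.26], [-0.26,0.27]]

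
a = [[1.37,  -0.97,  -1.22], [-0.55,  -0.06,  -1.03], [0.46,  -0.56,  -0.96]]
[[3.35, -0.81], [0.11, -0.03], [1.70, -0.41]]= a@ [[1.29, -0.31], [-0.68, 0.17], [-0.76, 0.18]]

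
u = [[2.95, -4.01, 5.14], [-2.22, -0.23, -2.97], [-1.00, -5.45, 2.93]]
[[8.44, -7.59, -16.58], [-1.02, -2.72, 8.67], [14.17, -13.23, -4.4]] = u @[[-2.24, 0.04, -3.03], [-1.06, 2.78, 0.97], [2.1, 0.67, -0.73]]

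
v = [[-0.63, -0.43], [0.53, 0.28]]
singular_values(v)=[0.97, 0.05]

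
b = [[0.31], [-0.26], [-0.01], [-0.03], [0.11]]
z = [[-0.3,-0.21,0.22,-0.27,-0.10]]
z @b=[[-0.04]]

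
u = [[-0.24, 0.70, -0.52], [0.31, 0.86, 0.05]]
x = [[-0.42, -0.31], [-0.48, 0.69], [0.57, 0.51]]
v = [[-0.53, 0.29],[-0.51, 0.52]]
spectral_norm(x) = 0.94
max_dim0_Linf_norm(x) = 0.69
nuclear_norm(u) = 1.72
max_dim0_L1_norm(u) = 1.56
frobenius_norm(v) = 0.95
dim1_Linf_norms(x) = [0.42, 0.69, 0.57]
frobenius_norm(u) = 1.29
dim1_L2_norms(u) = [0.9, 0.92]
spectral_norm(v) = 0.94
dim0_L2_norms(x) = [0.86, 0.91]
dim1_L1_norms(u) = [1.46, 1.22]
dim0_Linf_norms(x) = [0.57, 0.69]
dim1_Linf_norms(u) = [0.7, 0.86]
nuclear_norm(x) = 1.76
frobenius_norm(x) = 1.25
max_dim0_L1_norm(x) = 1.51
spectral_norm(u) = 1.15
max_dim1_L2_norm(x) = 0.84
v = u @ x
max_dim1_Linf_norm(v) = 0.53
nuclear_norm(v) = 1.07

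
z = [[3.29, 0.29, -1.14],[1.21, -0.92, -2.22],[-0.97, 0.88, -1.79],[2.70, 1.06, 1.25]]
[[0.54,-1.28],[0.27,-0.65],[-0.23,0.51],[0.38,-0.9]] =z @ [[0.17,-0.40], [-0.07,0.16], [-0.00,0.01]]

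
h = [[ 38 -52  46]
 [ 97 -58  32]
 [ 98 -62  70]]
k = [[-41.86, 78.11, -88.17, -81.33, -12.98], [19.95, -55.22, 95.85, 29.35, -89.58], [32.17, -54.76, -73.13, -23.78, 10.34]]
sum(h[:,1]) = -172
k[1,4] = -89.58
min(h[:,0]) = 38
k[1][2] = 95.85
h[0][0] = 38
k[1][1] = -55.22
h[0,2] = 46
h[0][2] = 46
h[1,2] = 32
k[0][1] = 78.11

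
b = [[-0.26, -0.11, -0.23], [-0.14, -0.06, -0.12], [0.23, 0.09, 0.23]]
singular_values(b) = [0.53, 0.02, 0.0]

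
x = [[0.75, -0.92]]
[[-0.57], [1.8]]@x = [[-0.43,0.52], [1.35,-1.66]]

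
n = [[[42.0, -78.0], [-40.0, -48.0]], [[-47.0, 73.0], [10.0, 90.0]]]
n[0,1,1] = -48.0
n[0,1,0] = -40.0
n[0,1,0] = -40.0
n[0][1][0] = -40.0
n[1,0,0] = -47.0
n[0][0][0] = 42.0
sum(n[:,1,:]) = 12.0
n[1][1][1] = 90.0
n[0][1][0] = -40.0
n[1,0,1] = 73.0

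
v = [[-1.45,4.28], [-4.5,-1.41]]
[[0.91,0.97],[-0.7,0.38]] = v @[[0.08, -0.14], [0.24, 0.18]]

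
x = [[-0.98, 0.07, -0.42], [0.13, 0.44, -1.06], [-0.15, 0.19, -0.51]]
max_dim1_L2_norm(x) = 1.16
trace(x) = -1.05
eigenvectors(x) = [[0.97, -0.10, -0.08], [0.08, 0.92, 0.93], [0.23, 0.38, 0.35]]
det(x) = 0.00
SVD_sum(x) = [[-0.26,0.23,-0.65], [-0.36,0.33,-0.9], [-0.2,0.18,-0.49]] + [[-0.72,  -0.16,  0.23], [0.49,  0.11,  -0.16], [0.05,  0.01,  -0.01]] + [[-0.0, 0.00, 0.00], [-0.0, 0.00, 0.00], [0.0, -0.0, -0.00]]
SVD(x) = [[-0.53, 0.83, -0.19], [-0.74, -0.56, -0.36], [-0.41, -0.05, 0.91]] @ diag([1.3836597839313403, 0.9380754630523359, 0.00016718320208744755]) @ [[0.35, -0.32, 0.88],[-0.93, -0.21, 0.29],[0.09, -0.92, -0.37]]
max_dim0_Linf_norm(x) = 1.06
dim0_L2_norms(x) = [1.0, 0.48, 1.25]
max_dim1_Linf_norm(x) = 1.06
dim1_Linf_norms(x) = [0.98, 1.06, 0.51]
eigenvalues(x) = [-1.07, -0.01, 0.03]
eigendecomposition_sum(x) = [[-0.96, 0.11, -0.51], [-0.08, 0.01, -0.04], [-0.23, 0.03, -0.12]] + [[-0.0, -0.01, 0.02], [0.04, 0.07, -0.18], [0.01, 0.03, -0.07]] + [[-0.01, -0.03, 0.07], [0.17, 0.36, -0.84], [0.06, 0.14, -0.32]]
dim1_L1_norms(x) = [1.47, 1.63, 0.85]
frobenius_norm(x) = 1.67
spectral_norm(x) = 1.38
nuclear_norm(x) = 2.32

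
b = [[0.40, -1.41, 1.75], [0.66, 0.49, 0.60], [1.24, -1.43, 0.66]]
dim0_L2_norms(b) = [1.46, 2.07, 1.96]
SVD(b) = [[-0.76, 0.07, 0.65], [-0.11, 0.97, -0.23], [-0.64, -0.25, -0.72]] @ diag([2.9013998584899157, 0.9748518230962967, 0.9465425421820891]) @ [[-0.4, 0.67, -0.63], [0.37, 0.74, 0.55], [-0.84, 0.01, 0.55]]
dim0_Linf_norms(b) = [1.24, 1.43, 1.75]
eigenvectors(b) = [[(-0.76+0j), (-0.62+0j), -0.62-0.00j], [0.08+0.00j, (-0.32+0.45j), -0.32-0.45j], [0.65+0.00j, (-0.56-0.03j), (-0.56+0.03j)]]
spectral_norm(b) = 2.90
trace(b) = 1.55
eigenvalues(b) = [(-0.96+0j), (1.25+1.11j), (1.25-1.11j)]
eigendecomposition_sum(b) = [[-0.50+0.00j, (0.03-0j), (0.53+0j)], [(0.05-0j), -0.00+0.00j, -0.05-0.00j], [0.43-0.00j, -0.03+0.00j, (-0.45-0j)]] + [[0.45+0.09j, (-0.72+0.86j), (0.61+0.01j)], [0.30-0.28j, (0.25+0.98j), 0.33-0.44j], [0.41+0.11j, (-0.7+0.75j), (0.56+0.04j)]] + [[(0.45-0.09j),(-0.72-0.86j),0.61-0.01j],[0.30+0.28j,(0.25-0.98j),(0.33+0.44j)],[0.41-0.11j,(-0.7-0.75j),0.56-0.04j]]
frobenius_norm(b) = 3.20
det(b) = -2.68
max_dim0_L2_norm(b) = 2.07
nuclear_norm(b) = 4.82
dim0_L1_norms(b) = [2.3, 3.33, 3.01]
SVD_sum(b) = [[0.89, -1.47, 1.37], [0.13, -0.21, 0.2], [0.76, -1.25, 1.17]] + [[0.03, 0.05, 0.04], [0.35, 0.7, 0.52], [-0.09, -0.18, -0.13]] + [[-0.51, 0.00, 0.34], [0.18, -0.00, -0.12], [0.57, -0.01, -0.38]]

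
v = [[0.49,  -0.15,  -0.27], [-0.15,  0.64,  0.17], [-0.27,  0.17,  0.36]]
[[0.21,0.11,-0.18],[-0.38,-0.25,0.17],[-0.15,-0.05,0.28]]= v @ [[0.27, 0.23, 0.10],[-0.54, -0.39, 0.07],[0.03, 0.21, 0.82]]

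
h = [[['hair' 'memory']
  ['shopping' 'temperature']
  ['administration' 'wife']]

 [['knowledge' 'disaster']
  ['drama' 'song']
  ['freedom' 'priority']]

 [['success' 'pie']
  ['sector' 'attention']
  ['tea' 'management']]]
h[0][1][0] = 'shopping'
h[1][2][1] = 'priority'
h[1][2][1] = 'priority'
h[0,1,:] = ['shopping', 'temperature']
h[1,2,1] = 'priority'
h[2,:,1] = ['pie', 'attention', 'management']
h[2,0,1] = 'pie'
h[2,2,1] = 'management'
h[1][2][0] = 'freedom'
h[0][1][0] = 'shopping'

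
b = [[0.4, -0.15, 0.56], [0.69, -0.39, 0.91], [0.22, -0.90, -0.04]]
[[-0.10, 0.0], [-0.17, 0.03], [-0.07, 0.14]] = b @ [[0.01, 0.02], [0.09, -0.15], [-0.16, -0.05]]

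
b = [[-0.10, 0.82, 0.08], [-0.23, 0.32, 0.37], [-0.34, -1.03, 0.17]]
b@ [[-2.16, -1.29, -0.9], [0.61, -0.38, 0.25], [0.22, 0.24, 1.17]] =[[0.73,-0.16,0.39],[0.77,0.26,0.72],[0.14,0.87,0.25]]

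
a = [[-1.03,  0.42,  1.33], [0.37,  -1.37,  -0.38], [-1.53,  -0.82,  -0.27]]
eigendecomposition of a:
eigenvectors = [[0.24-0.61j,  0.24+0.61j,  -0.51+0.00j], [-0.19+0.02j,  (-0.19-0.02j),  (0.86+0j)], [0.73+0.00j,  (0.73-0j),  -0.06+0.00j]]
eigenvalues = [(-0.55+1.26j), (-0.55-1.26j), (-1.56+0j)]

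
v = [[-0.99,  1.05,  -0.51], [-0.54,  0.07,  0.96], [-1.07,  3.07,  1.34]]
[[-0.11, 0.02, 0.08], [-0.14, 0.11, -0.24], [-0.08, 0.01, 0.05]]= v@ [[0.20, -0.11, 0.17], [0.06, -0.06, 0.15], [-0.04, 0.06, -0.17]]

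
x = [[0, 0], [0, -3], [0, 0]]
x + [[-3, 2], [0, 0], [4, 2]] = [[-3, 2], [0, -3], [4, 2]]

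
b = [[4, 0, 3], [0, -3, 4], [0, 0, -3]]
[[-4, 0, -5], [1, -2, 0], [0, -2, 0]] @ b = [[-16, 0, 3], [4, 6, -5], [0, 6, -8]]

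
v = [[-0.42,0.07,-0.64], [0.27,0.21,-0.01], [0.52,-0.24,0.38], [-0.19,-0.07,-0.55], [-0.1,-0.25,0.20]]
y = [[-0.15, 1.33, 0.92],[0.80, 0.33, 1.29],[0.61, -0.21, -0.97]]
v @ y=[[-0.27, -0.4, 0.32],[0.12, 0.43, 0.53],[-0.04, 0.53, -0.2],[-0.36, -0.16, 0.27],[-0.06, -0.26, -0.61]]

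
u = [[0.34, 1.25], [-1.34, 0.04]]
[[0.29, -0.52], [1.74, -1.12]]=u @ [[-1.28, 0.82], [0.58, -0.64]]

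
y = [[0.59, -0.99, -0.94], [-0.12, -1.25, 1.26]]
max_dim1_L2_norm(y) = 1.78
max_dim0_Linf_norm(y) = 1.26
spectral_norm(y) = 1.78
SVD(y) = [[-0.02, 1.0], [1.0, 0.02]] @ diag([1.778996551685229, 1.4871016337466865]) @ [[-0.07, -0.69, 0.72], [0.40, -0.68, -0.62]]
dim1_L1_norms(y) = [2.52, 2.63]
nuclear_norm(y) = 3.27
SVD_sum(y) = [[0.00, 0.02, -0.02], [-0.13, -1.23, 1.28]] + [[0.59, -1.01, -0.92], [0.01, -0.02, -0.02]]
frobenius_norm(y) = 2.32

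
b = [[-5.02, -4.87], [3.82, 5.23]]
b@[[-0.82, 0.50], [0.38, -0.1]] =[[2.27, -2.02],[-1.14, 1.39]]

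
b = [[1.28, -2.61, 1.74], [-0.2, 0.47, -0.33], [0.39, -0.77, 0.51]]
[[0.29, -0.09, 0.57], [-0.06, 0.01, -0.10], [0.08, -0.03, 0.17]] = b @[[-0.11, -0.0, -0.03], [-0.02, 0.1, -0.22], [0.22, 0.10, 0.02]]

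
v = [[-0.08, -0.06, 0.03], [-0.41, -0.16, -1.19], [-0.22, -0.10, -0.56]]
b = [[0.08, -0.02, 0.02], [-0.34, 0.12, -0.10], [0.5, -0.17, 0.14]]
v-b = [[-0.16, -0.04, 0.01], [-0.07, -0.28, -1.09], [-0.72, 0.07, -0.70]]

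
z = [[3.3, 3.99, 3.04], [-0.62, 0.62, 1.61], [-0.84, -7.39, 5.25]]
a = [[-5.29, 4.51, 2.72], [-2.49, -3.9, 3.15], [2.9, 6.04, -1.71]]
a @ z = [[-22.54,  -38.41,  5.46], [-8.44,  -35.63,  2.69], [7.26,  27.95,  9.56]]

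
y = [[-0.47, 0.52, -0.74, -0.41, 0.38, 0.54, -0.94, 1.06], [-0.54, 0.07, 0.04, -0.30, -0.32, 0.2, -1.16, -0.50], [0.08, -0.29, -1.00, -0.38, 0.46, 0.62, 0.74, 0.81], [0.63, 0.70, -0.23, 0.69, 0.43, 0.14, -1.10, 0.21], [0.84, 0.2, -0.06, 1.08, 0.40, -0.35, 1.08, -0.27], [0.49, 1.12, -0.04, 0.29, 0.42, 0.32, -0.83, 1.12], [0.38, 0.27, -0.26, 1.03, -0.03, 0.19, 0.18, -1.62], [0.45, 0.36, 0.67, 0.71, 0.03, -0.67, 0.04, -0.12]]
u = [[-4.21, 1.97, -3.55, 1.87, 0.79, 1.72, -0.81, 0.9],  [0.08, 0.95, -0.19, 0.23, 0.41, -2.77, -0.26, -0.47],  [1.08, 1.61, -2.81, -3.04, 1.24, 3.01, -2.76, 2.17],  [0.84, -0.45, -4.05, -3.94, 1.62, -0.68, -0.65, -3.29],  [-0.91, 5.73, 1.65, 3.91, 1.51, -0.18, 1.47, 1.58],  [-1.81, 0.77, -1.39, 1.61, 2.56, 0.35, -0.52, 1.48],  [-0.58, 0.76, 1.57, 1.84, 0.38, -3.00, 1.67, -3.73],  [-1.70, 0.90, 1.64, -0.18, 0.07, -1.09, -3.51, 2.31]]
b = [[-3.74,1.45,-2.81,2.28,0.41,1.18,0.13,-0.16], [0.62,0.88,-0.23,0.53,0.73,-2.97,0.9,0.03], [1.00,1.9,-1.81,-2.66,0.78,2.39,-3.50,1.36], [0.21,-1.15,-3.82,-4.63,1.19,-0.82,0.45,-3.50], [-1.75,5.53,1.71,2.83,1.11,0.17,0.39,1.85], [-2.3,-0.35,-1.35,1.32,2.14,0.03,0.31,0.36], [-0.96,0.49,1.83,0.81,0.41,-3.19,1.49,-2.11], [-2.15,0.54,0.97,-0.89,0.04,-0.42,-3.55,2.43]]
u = b + y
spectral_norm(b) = 9.50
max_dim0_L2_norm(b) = 6.72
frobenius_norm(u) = 16.64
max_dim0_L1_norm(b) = 15.95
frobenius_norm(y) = 4.97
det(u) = -15753.67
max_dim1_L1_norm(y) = 5.06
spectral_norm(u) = 9.98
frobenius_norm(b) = 15.51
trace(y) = 0.07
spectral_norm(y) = 3.19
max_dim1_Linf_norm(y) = 1.62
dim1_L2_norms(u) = [6.54, 3.02, 6.62, 6.87, 7.66, 4.19, 5.71, 5.03]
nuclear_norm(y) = 10.41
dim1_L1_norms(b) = [12.16, 6.89, 15.4, 15.77, 15.34, 8.16, 11.29, 10.99]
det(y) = -0.00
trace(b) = -4.24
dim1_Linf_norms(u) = [4.21, 2.77, 3.04, 4.05, 5.73, 2.56, 3.73, 3.51]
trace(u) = -4.17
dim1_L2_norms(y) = [1.91, 1.46, 1.74, 1.7, 1.85, 1.95, 2.01, 1.32]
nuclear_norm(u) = 38.92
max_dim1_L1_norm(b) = 15.77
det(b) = -26958.36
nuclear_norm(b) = 37.26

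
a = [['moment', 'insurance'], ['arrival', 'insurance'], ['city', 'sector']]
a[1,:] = ['arrival', 'insurance']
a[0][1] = 'insurance'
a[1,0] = 'arrival'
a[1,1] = 'insurance'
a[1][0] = 'arrival'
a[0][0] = 'moment'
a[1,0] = 'arrival'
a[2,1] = 'sector'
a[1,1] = 'insurance'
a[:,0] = ['moment', 'arrival', 'city']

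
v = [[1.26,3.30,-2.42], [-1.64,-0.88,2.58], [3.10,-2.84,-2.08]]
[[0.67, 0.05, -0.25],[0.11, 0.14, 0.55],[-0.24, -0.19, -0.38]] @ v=[[-0.01, 2.88, -0.97], [1.61, -1.32, -1.05], [-1.17, 0.45, 0.88]]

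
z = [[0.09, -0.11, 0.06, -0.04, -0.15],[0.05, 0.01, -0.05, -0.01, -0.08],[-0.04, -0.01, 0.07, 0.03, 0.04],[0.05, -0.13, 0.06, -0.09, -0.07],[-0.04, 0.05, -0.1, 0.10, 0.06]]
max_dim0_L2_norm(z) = 0.2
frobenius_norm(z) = 0.36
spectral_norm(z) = 0.32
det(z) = 0.00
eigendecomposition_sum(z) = [[(0.05+0.04j), -0.04+0.00j, (0.08-0.09j), (-0.06-0.02j), (-0.08-0.05j)], [(0.04-0.01j), -0.01+0.02j, -0.02-0.06j, -0.03+0.02j, -0.05+0.03j], [-0.02+0.02j, -0.00-0.02j, (0.04+0.03j), (0.01-0.03j), 0.02-0.04j], [0.00+0.04j, (-0.02-0.01j), (0.07-0.01j), (-0.01-0.03j), (-0.02-0.05j)], [-0.01-0.02j, 0.01+0.01j, (-0.04+0.01j), (0.01+0.02j), (0.01+0.03j)]] + [[0.05-0.04j, (-0.04-0j), 0.08+0.09j, (-0.06+0.02j), (-0.08+0.05j)], [(0.04+0.01j), -0.01-0.02j, (-0.02+0.06j), (-0.03-0.02j), (-0.05-0.03j)], [-0.02-0.02j, (-0+0.02j), 0.04-0.03j, (0.01+0.03j), 0.02+0.04j], [-0.04j, (-0.02+0.01j), 0.07+0.01j, -0.01+0.03j, -0.02+0.05j], [-0.01+0.02j, 0.01-0.01j, (-0.04-0.01j), 0.01-0.02j, (0.01-0.03j)]] + [[-0.01-0.03j, 0.06j, (-0.03+0.04j), 0.04+0.05j, 0.03j], [(-0.01-0.01j), (0.01+0.02j), (-0+0.02j), 0.02+0.01j, (0.01+0.01j)], [(-0-0.01j), (-0+0.01j), -0.01+0.01j, (0.01+0.01j), 0.00+0.01j], [0.02-0.01j, (-0.04+0.01j), (-0.03-0.02j), (-0.03+0.03j), -0.02+0.01j], [-0.02-0.01j, (0.02+0.04j), (-0+0.03j), (0.04+0.02j), 0.01+0.02j]] + [[-0.01+0.03j, -0.06j, (-0.03-0.04j), (0.04-0.05j), 0.00-0.03j],[(-0.01+0.01j), (0.01-0.02j), (-0-0.02j), (0.02-0.01j), (0.01-0.01j)],[-0.00+0.01j, -0.00-0.01j, -0.01-0.01j, (0.01-0.01j), -0.01j],[0.02+0.01j, (-0.04-0.01j), -0.03+0.02j, -0.03-0.03j, -0.02-0.01j],[-0.02+0.01j, 0.02-0.04j, (-0-0.03j), 0.04-0.02j, (0.01-0.02j)]] + [[(0.01-0j), -0.04+0.00j, (-0.03+0j), (-0+0j), 0.01+0.00j], [-0.00+0.00j, (0.01-0j), 0.01-0.00j, -0j, -0.00-0.00j], [-0j, -0.00+0.00j, -0.00+0.00j, -0.00+0.00j, 0.00+0.00j], [(0.01-0j), -0.01+0.00j, -0.01+0.00j, -0.00+0.00j, 0j], [0.01-0.00j, (-0.02+0j), -0.02+0.00j, (-0+0j), 0.00+0.00j]]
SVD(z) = [[-0.66, -0.25, -0.59, -0.21, -0.33], [-0.14, -0.66, 0.13, -0.23, 0.69], [0.06, 0.57, -0.53, -0.27, 0.56], [-0.57, 0.21, 0.12, 0.72, 0.31], [0.46, -0.37, -0.58, 0.55, 0.04]] @ diag([0.3198845862246753, 0.14667939084276735, 0.07089546269184696, 0.05840766138598144, 0.004624527975102268]) @ [[-0.36, 0.52, -0.34, 0.40, 0.56],[-0.36, -0.21, 0.73, -0.15, 0.52],[0.05, 0.38, -0.19, -0.88, 0.20],[-0.10, -0.73, -0.55, -0.12, 0.37],[-0.85, -0.03, -0.11, -0.15, -0.49]]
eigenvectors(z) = [[(0.72+0j), (0.72-0j), (0.7+0j), (0.7-0j), 0.82+0.00j], [(0.2-0.35j), 0.20+0.35j, (0.24-0.11j), (0.24+0.11j), (-0.15+0j)], [(0.01+0.32j), 0.01-0.32j, 0.13+0.01j, (0.13-0.01j), 0.09+0.00j], [0.29+0.27j, (0.29-0.27j), 0.06+0.45j, (0.06-0.45j), (0.32+0j)], [(-0.2-0.14j), (-0.2+0.14j), (0.4-0.25j), 0.40+0.25j, 0.44+0.00j]]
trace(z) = 0.14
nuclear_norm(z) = 0.60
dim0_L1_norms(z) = [0.27, 0.31, 0.34, 0.27, 0.4]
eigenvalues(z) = [(0.09+0.09j), (0.09-0.09j), (-0.03+0.04j), (-0.03-0.04j), (0.02+0j)]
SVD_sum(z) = [[0.08, -0.11, 0.07, -0.08, -0.12], [0.02, -0.02, 0.02, -0.02, -0.03], [-0.01, 0.01, -0.01, 0.01, 0.01], [0.07, -0.1, 0.06, -0.07, -0.10], [-0.05, 0.08, -0.05, 0.06, 0.08]] + [[0.01, 0.01, -0.03, 0.01, -0.02],[0.03, 0.02, -0.07, 0.01, -0.05],[-0.03, -0.02, 0.06, -0.01, 0.04],[-0.01, -0.01, 0.02, -0.0, 0.02],[0.02, 0.01, -0.04, 0.01, -0.03]] + [[-0.0, -0.02, 0.01, 0.04, -0.01], [0.0, 0.00, -0.00, -0.01, 0.0], [-0.0, -0.01, 0.01, 0.03, -0.01], [0.00, 0.0, -0.00, -0.01, 0.0], [-0.00, -0.02, 0.01, 0.04, -0.01]] + [[0.0, 0.01, 0.01, 0.00, -0.0], [0.00, 0.01, 0.01, 0.0, -0.01], [0.0, 0.01, 0.01, 0.00, -0.01], [-0.0, -0.03, -0.02, -0.01, 0.02], [-0.00, -0.02, -0.02, -0.0, 0.01]] + [[0.00, 0.00, 0.00, 0.0, 0.00], [-0.0, -0.00, -0.00, -0.0, -0.00], [-0.00, -0.0, -0.00, -0.0, -0.00], [-0.0, -0.0, -0.0, -0.00, -0.00], [-0.00, -0.0, -0.00, -0.00, -0.00]]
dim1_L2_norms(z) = [0.22, 0.11, 0.1, 0.19, 0.17]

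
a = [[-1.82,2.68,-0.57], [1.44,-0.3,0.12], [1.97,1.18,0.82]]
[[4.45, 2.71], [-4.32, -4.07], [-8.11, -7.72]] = a @ [[-3.02,-3.02], [-0.73,-1.15], [-1.59,-0.51]]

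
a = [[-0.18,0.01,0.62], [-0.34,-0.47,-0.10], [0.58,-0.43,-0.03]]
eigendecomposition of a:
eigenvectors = [[(0.6+0j),-0.62+0.00j,(-0.62-0j)], [(-0.27+0j),(-0.3-0.53j),(-0.3+0.53j)], [0.75+0.00j,0.46-0.21j,(0.46+0.21j)]]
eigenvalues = [(0.59+0j), (-0.63+0.22j), (-0.63-0.22j)]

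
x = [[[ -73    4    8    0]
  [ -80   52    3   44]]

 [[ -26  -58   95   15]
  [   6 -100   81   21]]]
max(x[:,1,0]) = 6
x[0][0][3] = 0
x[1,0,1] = -58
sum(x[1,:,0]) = -20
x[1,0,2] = 95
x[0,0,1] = 4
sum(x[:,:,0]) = -173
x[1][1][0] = 6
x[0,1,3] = 44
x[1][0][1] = -58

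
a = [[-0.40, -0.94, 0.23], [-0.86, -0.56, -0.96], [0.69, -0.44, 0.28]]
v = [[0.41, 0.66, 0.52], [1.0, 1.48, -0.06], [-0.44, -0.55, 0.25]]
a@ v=[[-1.21, -1.78, -0.09], [-0.49, -0.87, -0.65], [-0.28, -0.35, 0.46]]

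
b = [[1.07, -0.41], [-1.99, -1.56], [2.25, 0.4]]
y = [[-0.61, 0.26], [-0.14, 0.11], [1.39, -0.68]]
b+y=[[0.46, -0.15], [-2.13, -1.45], [3.64, -0.28]]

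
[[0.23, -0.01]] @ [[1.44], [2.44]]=[[0.31]]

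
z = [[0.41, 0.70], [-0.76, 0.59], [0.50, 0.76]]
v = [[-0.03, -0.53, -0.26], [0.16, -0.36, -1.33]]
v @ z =[[0.26,-0.53], [-0.33,-1.11]]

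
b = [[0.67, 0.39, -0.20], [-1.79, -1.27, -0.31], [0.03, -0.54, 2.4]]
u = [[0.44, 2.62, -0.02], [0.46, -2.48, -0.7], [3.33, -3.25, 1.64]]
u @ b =[[-4.4,-3.14,-0.95], [4.73,3.71,-1.0], [8.10,4.54,4.28]]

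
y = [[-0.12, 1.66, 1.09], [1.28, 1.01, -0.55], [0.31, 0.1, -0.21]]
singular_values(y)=[2.13, 1.6, 0.01]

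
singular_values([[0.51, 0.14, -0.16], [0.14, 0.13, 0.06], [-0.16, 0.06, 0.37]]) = [0.63, 0.34, 0.04]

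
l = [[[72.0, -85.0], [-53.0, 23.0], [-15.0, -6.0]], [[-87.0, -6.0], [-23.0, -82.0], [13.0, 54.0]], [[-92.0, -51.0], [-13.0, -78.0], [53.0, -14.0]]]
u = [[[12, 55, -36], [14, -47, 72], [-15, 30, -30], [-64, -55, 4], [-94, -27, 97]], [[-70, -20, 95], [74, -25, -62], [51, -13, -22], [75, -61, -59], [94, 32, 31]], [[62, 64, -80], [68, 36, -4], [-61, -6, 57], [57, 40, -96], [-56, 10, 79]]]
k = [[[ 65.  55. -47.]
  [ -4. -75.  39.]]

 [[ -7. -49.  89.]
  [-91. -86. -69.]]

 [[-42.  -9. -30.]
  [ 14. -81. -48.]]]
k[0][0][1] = 55.0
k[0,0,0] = 65.0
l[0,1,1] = 23.0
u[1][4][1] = 32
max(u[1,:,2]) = 95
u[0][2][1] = 30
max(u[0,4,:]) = 97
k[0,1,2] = 39.0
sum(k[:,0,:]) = 25.0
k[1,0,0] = -7.0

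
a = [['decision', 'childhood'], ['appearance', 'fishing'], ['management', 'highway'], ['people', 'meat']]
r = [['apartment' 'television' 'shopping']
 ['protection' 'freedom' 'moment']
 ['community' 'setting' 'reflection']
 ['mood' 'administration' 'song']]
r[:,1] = ['television', 'freedom', 'setting', 'administration']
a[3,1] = 'meat'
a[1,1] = 'fishing'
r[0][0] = 'apartment'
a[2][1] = 'highway'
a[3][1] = 'meat'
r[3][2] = 'song'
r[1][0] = 'protection'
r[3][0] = 'mood'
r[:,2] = ['shopping', 'moment', 'reflection', 'song']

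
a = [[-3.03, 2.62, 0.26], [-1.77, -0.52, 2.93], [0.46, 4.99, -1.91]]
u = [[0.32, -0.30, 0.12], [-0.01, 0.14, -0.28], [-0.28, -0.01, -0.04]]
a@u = [[-1.07, 1.27, -1.11],  [-1.38, 0.43, -0.18],  [0.63, 0.58, -1.27]]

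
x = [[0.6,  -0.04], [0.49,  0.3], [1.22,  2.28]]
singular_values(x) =[2.65, 0.61]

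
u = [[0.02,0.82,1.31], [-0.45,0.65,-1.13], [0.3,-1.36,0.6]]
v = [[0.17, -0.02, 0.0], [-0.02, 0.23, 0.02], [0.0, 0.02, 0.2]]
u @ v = [[-0.01, 0.21, 0.28],[-0.09, 0.14, -0.21],[0.08, -0.31, 0.09]]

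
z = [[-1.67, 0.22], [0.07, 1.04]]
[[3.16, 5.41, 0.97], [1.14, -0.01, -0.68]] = z @ [[-1.73, -3.21, -0.66], [1.21, 0.21, -0.61]]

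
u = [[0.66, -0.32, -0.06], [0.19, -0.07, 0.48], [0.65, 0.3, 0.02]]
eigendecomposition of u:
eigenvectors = [[(-0.29-0.45j),-0.29+0.45j,-0.17+0.00j],  [-0.51+0.17j,-0.51-0.17j,(-0.72+0j)],  [-0.66+0.00j,(-0.66-0j),(0.67+0j)]]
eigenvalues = [(0.54+0.37j), (0.54-0.37j), (-0.47+0j)]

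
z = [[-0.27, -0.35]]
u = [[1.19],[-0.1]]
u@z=[[-0.32,-0.42], [0.03,0.03]]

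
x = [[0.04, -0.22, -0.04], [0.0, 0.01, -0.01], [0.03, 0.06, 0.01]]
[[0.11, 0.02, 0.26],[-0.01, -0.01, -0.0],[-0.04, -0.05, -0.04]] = x @ [[-0.34, -1.00, 0.66], [-0.56, -0.33, -0.98], [0.05, 0.39, -0.48]]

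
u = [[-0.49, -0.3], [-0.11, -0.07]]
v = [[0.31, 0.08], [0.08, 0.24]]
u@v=[[-0.18, -0.11], [-0.04, -0.03]]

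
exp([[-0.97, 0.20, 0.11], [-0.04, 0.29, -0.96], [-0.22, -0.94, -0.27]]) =[[0.38, 0.14, -0.01], [0.05, 1.88, -1.14], [-0.13, -1.13, 1.21]]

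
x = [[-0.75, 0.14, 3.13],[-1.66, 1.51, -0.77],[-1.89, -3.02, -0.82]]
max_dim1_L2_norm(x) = 3.66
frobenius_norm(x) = 5.42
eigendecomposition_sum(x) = [[-0.49+1.36j, 0.56+0.90j, (1.36+0.42j)], [-0.58+0.02j, (-0.26+0.34j), 0.05+0.57j], [-1.09-0.73j, -0.92+0.29j, (-0.66+1.1j)]] + [[(-0.49-1.36j), 0.56-0.90j, (1.36-0.42j)],  [-0.58-0.02j, (-0.26-0.34j), 0.05-0.57j],  [(-1.09+0.73j), -0.92-0.29j, (-0.66-1.1j)]] + [[0.24+0.00j, -0.98-0.00j, (0.42+0j)], [-0.49-0.00j, (2.02+0j), -0.86-0.00j], [(0.29+0j), -1.19-0.00j, (0.51+0j)]]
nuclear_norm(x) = 9.22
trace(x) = -0.06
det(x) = 27.31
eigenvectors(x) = [[(-0.71+0j), -0.71-0.00j, (0.38+0j)], [-0.11-0.27j, (-0.11+0.27j), -0.80+0.00j], [0.15-0.62j, 0.15+0.62j, (0.47+0j)]]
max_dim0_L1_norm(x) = 4.72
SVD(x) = [[-0.38, -0.9, -0.22], [-0.04, 0.26, -0.96], [0.92, -0.36, -0.14]] @ diag([3.7490058233699872, 3.165957589464771, 2.3009058820491406]) @ [[-0.37,-0.77,-0.51], [0.29,0.43,-0.86], [0.88,-0.47,0.07]]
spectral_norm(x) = 3.75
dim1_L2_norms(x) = [3.22, 2.37, 3.66]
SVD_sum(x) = [[0.53, 1.11, 0.74], [0.06, 0.13, 0.08], [-1.28, -2.68, -1.77]] + [[-0.83,-1.21,2.43], [0.24,0.35,-0.7], [-0.33,-0.49,0.98]] + [[-0.45,0.24,-0.03], [-1.96,1.03,-0.15], [-0.28,0.15,-0.02]]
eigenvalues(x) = [(-1.41+2.81j), (-1.41-2.81j), (2.76+0j)]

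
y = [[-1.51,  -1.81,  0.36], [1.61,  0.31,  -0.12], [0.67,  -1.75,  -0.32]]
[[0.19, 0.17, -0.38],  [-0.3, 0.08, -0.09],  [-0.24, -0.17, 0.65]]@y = [[-0.27, 0.37, 0.17], [0.52, 0.73, -0.09], [0.52, -0.76, -0.27]]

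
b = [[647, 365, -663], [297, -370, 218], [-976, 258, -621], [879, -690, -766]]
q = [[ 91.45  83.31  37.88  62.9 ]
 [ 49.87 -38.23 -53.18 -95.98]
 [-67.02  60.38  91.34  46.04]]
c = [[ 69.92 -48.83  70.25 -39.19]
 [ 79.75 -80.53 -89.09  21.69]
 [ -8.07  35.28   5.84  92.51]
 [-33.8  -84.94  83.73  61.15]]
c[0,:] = [69.92, -48.83, 70.25, -39.19]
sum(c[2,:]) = 125.56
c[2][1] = 35.28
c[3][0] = -33.8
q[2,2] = 91.34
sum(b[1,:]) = 145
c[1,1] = -80.53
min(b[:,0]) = -976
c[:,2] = [70.25, -89.09, 5.84, 83.73]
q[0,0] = 91.45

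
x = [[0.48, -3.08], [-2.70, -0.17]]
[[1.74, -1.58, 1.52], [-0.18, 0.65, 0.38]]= x @ [[0.1, -0.27, -0.11], [-0.55, 0.47, -0.51]]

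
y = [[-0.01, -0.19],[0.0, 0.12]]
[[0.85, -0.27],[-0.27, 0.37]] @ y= [[-0.01, -0.19],[0.00, 0.1]]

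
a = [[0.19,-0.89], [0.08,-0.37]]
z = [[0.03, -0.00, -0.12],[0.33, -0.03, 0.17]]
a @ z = [[-0.29, 0.03, -0.17], [-0.12, 0.01, -0.07]]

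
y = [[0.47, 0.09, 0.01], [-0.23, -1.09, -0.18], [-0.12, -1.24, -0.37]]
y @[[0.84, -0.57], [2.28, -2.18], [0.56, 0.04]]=[[0.61, -0.46], [-2.78, 2.50], [-3.14, 2.76]]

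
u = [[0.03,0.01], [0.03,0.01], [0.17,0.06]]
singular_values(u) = [0.19, 0.0]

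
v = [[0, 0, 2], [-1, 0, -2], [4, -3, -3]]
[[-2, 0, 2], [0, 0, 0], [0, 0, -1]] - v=[[-2, 0, 0], [1, 0, 2], [-4, 3, 2]]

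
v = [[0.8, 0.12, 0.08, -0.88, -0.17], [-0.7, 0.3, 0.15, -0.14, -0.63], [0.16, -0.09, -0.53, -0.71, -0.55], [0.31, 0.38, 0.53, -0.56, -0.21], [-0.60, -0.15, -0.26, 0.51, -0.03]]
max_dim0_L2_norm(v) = 1.37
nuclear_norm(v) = 3.80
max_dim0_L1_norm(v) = 2.8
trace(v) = -0.02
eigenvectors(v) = [[0.64+0.00j, -0.42-0.11j, (-0.42+0.11j), (-0.36+0j), -0.47+0.00j], [(-0.55+0j), (-0.14-0.15j), (-0.14+0.15j), -0.70+0.00j, (0.06+0j)], [(0.24+0j), 0.19-0.33j, (0.19+0.33j), (0.35+0j), -0.08+0.00j], [(0.18+0j), (-0.66+0j), -0.66-0.00j, (-0.44+0j), (-0.57+0j)], [(-0.44+0j), 0.44-0.01j, (0.44+0.01j), 0.24+0.00j, 0.66+0.00j]]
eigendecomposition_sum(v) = [[0.77+0.00j, -0.19+0.00j, -0.19+0.00j, -0.33-0.00j, 0.26-0.00j], [-0.66-0.00j, (0.16+0j), 0.16+0.00j, (0.29+0j), (-0.22+0j)], [0.28+0.00j, (-0.07+0j), (-0.07+0j), (-0.12-0j), 0.09-0.00j], [0.21+0.00j, -0.05+0.00j, -0.05+0.00j, (-0.09-0j), 0.07-0.00j], [-0.52-0.00j, (0.13+0j), 0.13+0.00j, 0.23+0.00j, (-0.17+0j)]] + [[0.01+0.07j, (0.16-0.03j), (0.14+0.24j), -0.28+0.42j, -0.23+0.45j], [-0.02+0.03j, (0.07+0.03j), -0.01+0.13j, -0.21+0.09j, (-0.2+0.12j)], [(-0.06-0.01j), -0.01+0.14j, -0.23+0.06j, -0.29-0.33j, (-0.33-0.3j)], [0.04+0.11j, 0.22-0.11j, 0.29+0.30j, (-0.24+0.73j), -0.17+0.75j], [-0.03-0.07j, (-0.14+0.07j), (-0.2-0.19j), (0.15-0.48j), 0.10-0.50j]] + [[(0.01-0.07j), 0.16+0.03j, (0.14-0.24j), (-0.28-0.42j), (-0.23-0.45j)], [-0.02-0.03j, (0.07-0.03j), (-0.01-0.13j), (-0.21-0.09j), (-0.2-0.12j)], [(-0.06+0.01j), (-0.01-0.14j), -0.23-0.06j, -0.29+0.33j, -0.33+0.30j], [(0.04-0.11j), (0.22+0.11j), 0.29-0.30j, -0.24-0.73j, -0.17-0.75j], [-0.03+0.07j, -0.14-0.07j, (-0.2+0.19j), 0.15+0.48j, (0.1+0.5j)]] + [[-0.00-0.00j, (-0-0j), 0j, 0.00+0.00j, 0j], [(-0-0j), -0.00-0.00j, 0.00+0.00j, 0.00+0.00j, 0.00+0.00j], [0.00+0.00j, 0j, (-0-0j), -0.00-0.00j, (-0-0j)], [-0.00-0.00j, -0.00-0.00j, 0.00+0.00j, 0.00+0.00j, 0.00+0.00j], [0j, 0.00+0.00j, -0.00-0.00j, (-0-0j), -0.00-0.00j]] + [[(0.02-0j), -0.01-0.00j, (-0+0j), 0.02+0.00j, 0.04+0.00j], [-0.00+0.00j, 0j, 0.00-0.00j, (-0-0j), -0.00-0.00j], [0.00-0.00j, -0.00-0.00j, (-0+0j), 0j, 0.01+0.00j], [0.02-0.00j, (-0.01-0j), (-0.01+0j), 0.02+0.00j, 0.05+0.00j], [-0.03+0.00j, (0.01+0j), (0.01-0j), -0.02-0.00j, (-0.06-0j)]]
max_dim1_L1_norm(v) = 2.05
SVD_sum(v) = [[0.72, 0.17, 0.13, -0.91, -0.24], [-0.08, -0.02, -0.01, 0.10, 0.03], [0.4, 0.1, 0.07, -0.51, -0.14], [0.46, 0.11, 0.08, -0.57, -0.15], [-0.47, -0.11, -0.08, 0.59, 0.16]] + [[0.07, -0.02, 0.01, 0.03, 0.08], [-0.58, 0.17, -0.11, -0.26, -0.67], [-0.33, 0.1, -0.06, -0.15, -0.38], [-0.07, 0.02, -0.01, -0.03, -0.09], [-0.15, 0.05, -0.03, -0.07, -0.18]] + [[0.01, -0.03, -0.06, -0.01, -0.00],[-0.04, 0.15, 0.28, 0.03, 0.02],[0.08, -0.29, -0.54, -0.05, -0.03],[-0.07, 0.25, 0.46, 0.05, 0.03],[0.02, -0.08, -0.15, -0.01, -0.01]] + [[0.00,-0.00,0.00,0.0,-0.0], [0.00,-0.0,0.00,0.0,-0.0], [-0.0,0.0,-0.00,-0.00,0.00], [-0.0,0.00,-0.00,-0.00,0.00], [0.0,-0.00,0.00,0.0,-0.00]] + [[-0.00, -0.00, 0.0, -0.0, 0.0], [-0.00, -0.00, 0.00, -0.0, 0.00], [0.00, 0.00, -0.0, 0.0, -0.00], [0.00, 0.0, -0.0, 0.00, -0.0], [0.00, 0.00, -0.0, 0.0, -0.00]]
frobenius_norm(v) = 2.28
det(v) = 0.00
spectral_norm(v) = 1.76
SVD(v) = [[-0.68, 0.1, -0.08, 0.63, -0.35], [0.07, -0.84, 0.35, 0.03, -0.4], [-0.38, -0.47, -0.69, -0.26, 0.29], [-0.43, -0.11, 0.6, -0.01, 0.67], [0.45, -0.22, -0.19, 0.73, 0.43]] @ diag([1.7648720111462692, 1.1308747300774151, 0.8948860866173873, 0.005231192053564206, 0.0008097858822350579]) @ [[-0.60, -0.15, -0.11, 0.75, 0.2], [0.61, -0.18, 0.12, 0.28, 0.71], [-0.14, 0.46, 0.87, 0.09, 0.06], [0.32, -0.54, 0.34, 0.36, -0.61], [0.39, 0.67, -0.32, 0.47, -0.29]]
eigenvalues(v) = [(0.6+0j), (-0.3+0.4j), (-0.3-0.4j), (-0+0j), (-0.02+0j)]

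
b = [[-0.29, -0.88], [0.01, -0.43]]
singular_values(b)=[1.01, 0.13]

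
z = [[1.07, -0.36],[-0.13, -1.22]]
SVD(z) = [[0.57, 0.82], [0.82, -0.57]] @ diag([1.3082137451101863, 1.0336231407552663]) @ [[0.38, -0.92], [0.92, 0.38]]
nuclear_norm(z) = 2.34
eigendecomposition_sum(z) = [[1.08,  -0.17],[-0.06,  0.01]] + [[-0.01, -0.19],[-0.07, -1.23]]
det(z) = -1.35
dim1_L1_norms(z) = [1.43, 1.35]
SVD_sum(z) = [[0.28,  -0.68], [0.41,  -1.0]] + [[0.79, 0.32],[-0.54, -0.22]]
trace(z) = -0.15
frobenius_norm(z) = 1.67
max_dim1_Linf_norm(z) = 1.22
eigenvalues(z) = [1.09, -1.24]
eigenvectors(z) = [[1.0, 0.15],[-0.06, 0.99]]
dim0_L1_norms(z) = [1.2, 1.58]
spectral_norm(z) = 1.31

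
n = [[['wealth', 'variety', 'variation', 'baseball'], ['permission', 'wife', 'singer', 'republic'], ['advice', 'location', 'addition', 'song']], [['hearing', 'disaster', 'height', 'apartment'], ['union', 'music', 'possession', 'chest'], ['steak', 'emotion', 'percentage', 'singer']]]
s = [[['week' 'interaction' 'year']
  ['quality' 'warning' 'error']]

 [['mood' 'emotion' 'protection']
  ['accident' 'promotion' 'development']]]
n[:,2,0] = ['advice', 'steak']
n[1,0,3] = 'apartment'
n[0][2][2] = 'addition'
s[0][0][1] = 'interaction'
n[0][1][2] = 'singer'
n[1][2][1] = 'emotion'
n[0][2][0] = 'advice'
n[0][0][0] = 'wealth'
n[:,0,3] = ['baseball', 'apartment']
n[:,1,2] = ['singer', 'possession']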